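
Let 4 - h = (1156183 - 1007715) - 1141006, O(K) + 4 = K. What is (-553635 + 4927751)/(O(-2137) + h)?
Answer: 4374116/990401 ≈ 4.4165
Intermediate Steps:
O(K) = -4 + K
h = 992542 (h = 4 - ((1156183 - 1007715) - 1141006) = 4 - (148468 - 1141006) = 4 - 1*(-992538) = 4 + 992538 = 992542)
(-553635 + 4927751)/(O(-2137) + h) = (-553635 + 4927751)/((-4 - 2137) + 992542) = 4374116/(-2141 + 992542) = 4374116/990401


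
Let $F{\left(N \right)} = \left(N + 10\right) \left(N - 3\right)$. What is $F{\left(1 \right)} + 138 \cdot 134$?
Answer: $18470$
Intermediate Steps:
$F{\left(N \right)} = \left(-3 + N\right) \left(10 + N\right)$ ($F{\left(N \right)} = \left(10 + N\right) \left(-3 + N\right) = \left(-3 + N\right) \left(10 + N\right)$)
$F{\left(1 \right)} + 138 \cdot 134 = \left(-30 + 1^{2} + 7 \cdot 1\right) + 138 \cdot 134 = \left(-30 + 1 + 7\right) + 18492 = -22 + 18492 = 18470$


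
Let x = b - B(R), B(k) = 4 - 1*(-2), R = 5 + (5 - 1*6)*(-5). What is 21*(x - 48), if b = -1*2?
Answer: -1176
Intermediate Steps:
R = 10 (R = 5 + (5 - 6)*(-5) = 5 - 1*(-5) = 5 + 5 = 10)
B(k) = 6 (B(k) = 4 + 2 = 6)
b = -2
x = -8 (x = -2 - 1*6 = -2 - 6 = -8)
21*(x - 48) = 21*(-8 - 48) = 21*(-56) = -1176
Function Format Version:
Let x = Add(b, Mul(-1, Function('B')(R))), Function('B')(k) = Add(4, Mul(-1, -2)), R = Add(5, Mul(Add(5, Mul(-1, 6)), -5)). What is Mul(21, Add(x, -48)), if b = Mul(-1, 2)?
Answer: -1176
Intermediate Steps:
R = 10 (R = Add(5, Mul(Add(5, -6), -5)) = Add(5, Mul(-1, -5)) = Add(5, 5) = 10)
Function('B')(k) = 6 (Function('B')(k) = Add(4, 2) = 6)
b = -2
x = -8 (x = Add(-2, Mul(-1, 6)) = Add(-2, -6) = -8)
Mul(21, Add(x, -48)) = Mul(21, Add(-8, -48)) = Mul(21, -56) = -1176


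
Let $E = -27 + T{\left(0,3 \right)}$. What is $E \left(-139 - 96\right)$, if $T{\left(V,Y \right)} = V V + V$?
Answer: $6345$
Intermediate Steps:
$T{\left(V,Y \right)} = V + V^{2}$ ($T{\left(V,Y \right)} = V^{2} + V = V + V^{2}$)
$E = -27$ ($E = -27 + 0 \left(1 + 0\right) = -27 + 0 \cdot 1 = -27 + 0 = -27$)
$E \left(-139 - 96\right) = - 27 \left(-139 - 96\right) = \left(-27\right) \left(-235\right) = 6345$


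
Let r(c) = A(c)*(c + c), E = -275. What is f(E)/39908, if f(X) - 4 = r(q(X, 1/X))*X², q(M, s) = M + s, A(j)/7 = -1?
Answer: 72790026/9977 ≈ 7295.8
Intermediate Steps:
A(j) = -7 (A(j) = 7*(-1) = -7)
r(c) = -14*c (r(c) = -7*(c + c) = -14*c)
f(X) = 4 + X²*(-14*X - 14/X) (f(X) = 4 + (-14*(X + 1/X))*X² = 4 + (-14*X - 14/X)*X² = 4 + X²*(-14*X - 14/X))
f(E)/39908 = (4 - 14*(-275) - 14*(-275)³)/39908 = (4 + 3850 - 14*(-20796875))*(1/39908) = (4 + 3850 + 291156250)*(1/39908) = 291160104*(1/39908) = 72790026/9977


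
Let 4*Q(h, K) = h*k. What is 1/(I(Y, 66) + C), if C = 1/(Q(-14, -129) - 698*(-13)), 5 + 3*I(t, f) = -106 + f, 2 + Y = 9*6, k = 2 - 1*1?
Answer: -18141/272113 ≈ -0.066667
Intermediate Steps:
k = 1 (k = 2 - 1 = 1)
Q(h, K) = h/4 (Q(h, K) = (h*1)/4 = h/4)
Y = 52 (Y = -2 + 9*6 = -2 + 54 = 52)
I(t, f) = -37 + f/3 (I(t, f) = -5/3 + (-106 + f)/3 = -5/3 + (-106/3 + f/3) = -37 + f/3)
C = 2/18141 (C = 1/((¼)*(-14) - 698*(-13)) = 1/(-7/2 + 9074) = 1/(18141/2) = 2/18141 ≈ 0.00011025)
1/(I(Y, 66) + C) = 1/((-37 + (⅓)*66) + 2/18141) = 1/((-37 + 22) + 2/18141) = 1/(-15 + 2/18141) = 1/(-272113/18141) = -18141/272113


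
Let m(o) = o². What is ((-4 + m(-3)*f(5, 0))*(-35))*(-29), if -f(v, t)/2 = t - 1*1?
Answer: 14210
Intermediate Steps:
f(v, t) = 2 - 2*t (f(v, t) = -2*(t - 1*1) = -2*(t - 1) = -2*(-1 + t) = 2 - 2*t)
((-4 + m(-3)*f(5, 0))*(-35))*(-29) = ((-4 + (-3)²*(2 - 2*0))*(-35))*(-29) = ((-4 + 9*(2 + 0))*(-35))*(-29) = ((-4 + 9*2)*(-35))*(-29) = ((-4 + 18)*(-35))*(-29) = (14*(-35))*(-29) = -490*(-29) = 14210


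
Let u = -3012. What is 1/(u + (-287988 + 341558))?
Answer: 1/50558 ≈ 1.9779e-5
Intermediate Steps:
1/(u + (-287988 + 341558)) = 1/(-3012 + (-287988 + 341558)) = 1/(-3012 + 53570) = 1/50558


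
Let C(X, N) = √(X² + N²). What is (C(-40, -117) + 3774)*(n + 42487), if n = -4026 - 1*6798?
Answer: 119496162 + 31663*√15289 ≈ 1.2341e+8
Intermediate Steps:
n = -10824 (n = -4026 - 6798 = -10824)
C(X, N) = √(N² + X²)
(C(-40, -117) + 3774)*(n + 42487) = (√((-117)² + (-40)²) + 3774)*(-10824 + 42487) = (√(13689 + 1600) + 3774)*31663 = (√15289 + 3774)*31663 = (3774 + √15289)*31663 = 119496162 + 31663*√15289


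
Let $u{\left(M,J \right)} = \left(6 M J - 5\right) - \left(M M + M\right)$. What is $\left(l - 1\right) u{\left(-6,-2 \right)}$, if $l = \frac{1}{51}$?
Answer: $- \frac{1850}{51} \approx -36.275$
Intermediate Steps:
$l = \frac{1}{51} \approx 0.019608$
$u{\left(M,J \right)} = -5 - M - M^{2} + 6 J M$ ($u{\left(M,J \right)} = \left(6 J M - 5\right) - \left(M^{2} + M\right) = \left(-5 + 6 J M\right) - \left(M + M^{2}\right) = -5 - M - M^{2} + 6 J M$)
$\left(l - 1\right) u{\left(-6,-2 \right)} = \left(\frac{1}{51} - 1\right) \left(-5 - -6 - \left(-6\right)^{2} + 6 \left(-2\right) \left(-6\right)\right) = - \frac{50 \left(-5 + 6 - 36 + 72\right)}{51} = \left(- \frac{50}{51}\right) 37 = - \frac{1850}{51}$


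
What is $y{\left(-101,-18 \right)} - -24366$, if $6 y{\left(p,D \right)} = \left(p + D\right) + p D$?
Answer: $\frac{147895}{6} \approx 24649.0$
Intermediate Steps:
$y{\left(p,D \right)} = \frac{D}{6} + \frac{p}{6} + \frac{D p}{6}$ ($y{\left(p,D \right)} = \frac{\left(p + D\right) + p D}{6} = \frac{\left(D + p\right) + D p}{6} = \frac{D + p + D p}{6} = \frac{D}{6} + \frac{p}{6} + \frac{D p}{6}$)
$y{\left(-101,-18 \right)} - -24366 = \left(\frac{1}{6} \left(-18\right) + \frac{1}{6} \left(-101\right) + \frac{1}{6} \left(-18\right) \left(-101\right)\right) - -24366 = \left(-3 - \frac{101}{6} + 303\right) + 24366 = \frac{1699}{6} + 24366 = \frac{147895}{6}$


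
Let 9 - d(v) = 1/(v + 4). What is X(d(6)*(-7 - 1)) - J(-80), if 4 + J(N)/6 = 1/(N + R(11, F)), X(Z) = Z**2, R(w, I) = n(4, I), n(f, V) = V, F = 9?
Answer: 9041006/1775 ≈ 5093.5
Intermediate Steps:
d(v) = 9 - 1/(4 + v) (d(v) = 9 - 1/(v + 4) = 9 - 1/(4 + v))
R(w, I) = I
J(N) = -24 + 6/(9 + N) (J(N) = -24 + 6/(N + 9) = -24 + 6/(9 + N))
X(d(6)*(-7 - 1)) - J(-80) = (((35 + 9*6)/(4 + 6))*(-7 - 1))**2 - 6*(-35 - 4*(-80))/(9 - 80) = (((35 + 54)/10)*(-8))**2 - 6*(-35 + 320)/(-71) = (((1/10)*89)*(-8))**2 - 6*(-1)*285/71 = ((89/10)*(-8))**2 - 1*(-1710/71) = (-356/5)**2 + 1710/71 = 126736/25 + 1710/71 = 9041006/1775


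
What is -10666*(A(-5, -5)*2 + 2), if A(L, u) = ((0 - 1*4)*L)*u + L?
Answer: 2218528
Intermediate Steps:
A(L, u) = L - 4*L*u (A(L, u) = ((0 - 4)*L)*u + L = (-4*L)*u + L = -4*L*u + L = L - 4*L*u)
-10666*(A(-5, -5)*2 + 2) = -10666*(-5*(1 - 4*(-5))*2 + 2) = -10666*(-5*(1 + 20)*2 + 2) = -10666*(-5*21*2 + 2) = -10666*(-105*2 + 2) = -10666*(-210 + 2) = -10666*(-208) = 2218528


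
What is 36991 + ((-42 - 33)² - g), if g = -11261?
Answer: 53877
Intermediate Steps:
36991 + ((-42 - 33)² - g) = 36991 + ((-42 - 33)² - 1*(-11261)) = 36991 + ((-75)² + 11261) = 36991 + (5625 + 11261) = 36991 + 16886 = 53877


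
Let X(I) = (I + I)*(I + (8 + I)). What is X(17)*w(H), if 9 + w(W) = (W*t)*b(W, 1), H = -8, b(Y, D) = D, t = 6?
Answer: -81396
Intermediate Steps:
X(I) = 2*I*(8 + 2*I) (X(I) = (2*I)*(8 + 2*I) = 2*I*(8 + 2*I))
w(W) = -9 + 6*W (w(W) = -9 + (W*6)*1 = -9 + (6*W)*1 = -9 + 6*W)
X(17)*w(H) = (4*17*(4 + 17))*(-9 + 6*(-8)) = (4*17*21)*(-9 - 48) = 1428*(-57) = -81396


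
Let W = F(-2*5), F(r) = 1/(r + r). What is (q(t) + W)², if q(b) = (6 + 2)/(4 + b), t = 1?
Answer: 961/400 ≈ 2.4025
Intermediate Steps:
q(b) = 8/(4 + b)
F(r) = 1/(2*r)
W = -1/20 (W = 1/(2*((-2*5))) = (½)/(-10) = (½)*(-⅒) = -1/20 ≈ -0.050000)
(q(t) + W)² = (8/(4 + 1) - 1/20)² = (8/5 - 1/20)² = (31/20)² = 961/400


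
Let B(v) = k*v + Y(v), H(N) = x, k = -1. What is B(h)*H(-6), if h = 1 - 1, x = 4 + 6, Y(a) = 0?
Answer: 0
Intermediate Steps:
x = 10
H(N) = 10
h = 0
B(v) = -v (B(v) = -v + 0 = -v)
B(h)*H(-6) = -1*0*10 = 0*10 = 0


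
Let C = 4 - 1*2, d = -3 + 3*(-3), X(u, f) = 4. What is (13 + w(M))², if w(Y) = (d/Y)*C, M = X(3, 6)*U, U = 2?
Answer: 100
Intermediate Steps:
d = -12 (d = -3 - 9 = -12)
M = 8 (M = 4*2 = 8)
C = 2 (C = 4 - 2 = 2)
w(Y) = -24/Y (w(Y) = -12/Y*2 = -24/Y)
(13 + w(M))² = (13 - 24/8)² = (13 - 24*⅛)² = (13 - 3)² = 10² = 100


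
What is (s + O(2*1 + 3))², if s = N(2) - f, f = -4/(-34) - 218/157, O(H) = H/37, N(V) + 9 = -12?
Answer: 3744085681296/9752155009 ≈ 383.92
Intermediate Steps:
N(V) = -21 (N(V) = -9 - 12 = -21)
O(H) = H/37 (O(H) = H*(1/37) = H/37)
f = -3392/2669 (f = -4*(-1/34) - 218*1/157 = 2/17 - 218/157 = -3392/2669 ≈ -1.2709)
s = -52657/2669 (s = -21 - 1*(-3392/2669) = -21 + 3392/2669 = -52657/2669 ≈ -19.729)
(s + O(2*1 + 3))² = (-52657/2669 + (2*1 + 3)/37)² = (-52657/2669 + (2 + 3)/37)² = (-52657/2669 + (1/37)*5)² = (-52657/2669 + 5/37)² = (-1934964/98753)² = 3744085681296/9752155009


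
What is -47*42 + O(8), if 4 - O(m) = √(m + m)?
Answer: -1974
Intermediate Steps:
O(m) = 4 - √2*√m (O(m) = 4 - √(m + m) = 4 - √(2*m) = 4 - √2*√m)
-47*42 + O(8) = -47*42 + (4 - √2*√8) = -1974 + (4 - √2*2*√2) = -1974 + (4 - 4) = -1974 + 0 = -1974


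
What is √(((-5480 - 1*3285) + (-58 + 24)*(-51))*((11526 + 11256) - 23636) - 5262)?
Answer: 2*√1499803 ≈ 2449.3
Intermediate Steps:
√(((-5480 - 1*3285) + (-58 + 24)*(-51))*((11526 + 11256) - 23636) - 5262) = √(((-5480 - 3285) - 34*(-51))*(22782 - 23636) - 5262) = √((-8765 + 1734)*(-854) - 5262) = √(-7031*(-854) - 5262) = √(6004474 - 5262) = √5999212 = 2*√1499803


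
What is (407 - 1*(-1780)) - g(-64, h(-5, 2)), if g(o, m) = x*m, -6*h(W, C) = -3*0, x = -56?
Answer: 2187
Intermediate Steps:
h(W, C) = 0 (h(W, C) = -(-1)*0/2 = -1/6*0 = 0)
g(o, m) = -56*m
(407 - 1*(-1780)) - g(-64, h(-5, 2)) = (407 - 1*(-1780)) - (-56)*0 = (407 + 1780) - 1*0 = 2187 + 0 = 2187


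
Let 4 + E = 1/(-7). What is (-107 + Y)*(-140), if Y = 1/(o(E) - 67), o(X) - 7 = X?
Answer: 6727000/449 ≈ 14982.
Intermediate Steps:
E = -29/7 (E = -4 + 1/(-7) = -4 - 1/7 = -29/7 ≈ -4.1429)
o(X) = 7 + X
Y = -7/449 (Y = 1/((7 - 29/7) - 67) = 1/(20/7 - 67) = 1/(-449/7) = -7/449 ≈ -0.015590)
(-107 + Y)*(-140) = (-107 - 7/449)*(-140) = -48050/449*(-140) = 6727000/449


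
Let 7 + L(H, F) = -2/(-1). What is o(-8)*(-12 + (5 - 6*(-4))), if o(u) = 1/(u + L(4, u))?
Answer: -17/13 ≈ -1.3077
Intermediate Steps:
L(H, F) = -5 (L(H, F) = -7 - 2/(-1) = -7 - 2*(-1) = -7 + 2 = -5)
o(u) = 1/(-5 + u) (o(u) = 1/(u - 5) = 1/(-5 + u))
o(-8)*(-12 + (5 - 6*(-4))) = (-12 + (5 - 6*(-4)))/(-5 - 8) = (-12 + (5 + 24))/(-13) = -(-12 + 29)/13 = -1/13*17 = -17/13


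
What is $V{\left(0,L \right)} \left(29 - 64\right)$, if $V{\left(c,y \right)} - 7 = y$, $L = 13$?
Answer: $-700$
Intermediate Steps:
$V{\left(c,y \right)} = 7 + y$
$V{\left(0,L \right)} \left(29 - 64\right) = \left(7 + 13\right) \left(29 - 64\right) = 20 \left(-35\right) = -700$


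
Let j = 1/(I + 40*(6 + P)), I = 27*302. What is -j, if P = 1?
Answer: -1/8434 ≈ -0.00011857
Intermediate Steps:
I = 8154
j = 1/8434 (j = 1/(8154 + 40*(6 + 1)) = 1/(8154 + 40*7) = 1/(8154 + 280) = 1/8434 ≈ 0.00011857)
-j = -1*1/8434 = -1/8434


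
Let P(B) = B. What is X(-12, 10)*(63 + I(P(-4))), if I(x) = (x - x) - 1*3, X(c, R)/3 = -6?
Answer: -1080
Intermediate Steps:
X(c, R) = -18 (X(c, R) = 3*(-6) = -18)
I(x) = -3 (I(x) = 0 - 3 = -3)
X(-12, 10)*(63 + I(P(-4))) = -18*(63 - 3) = -18*60 = -1080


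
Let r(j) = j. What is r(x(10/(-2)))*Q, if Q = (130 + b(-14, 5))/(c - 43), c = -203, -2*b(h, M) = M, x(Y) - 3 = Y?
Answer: 85/82 ≈ 1.0366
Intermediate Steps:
x(Y) = 3 + Y
b(h, M) = -M/2
Q = -85/164 (Q = (130 - 1/2*5)/(-203 - 43) = (130 - 5/2)/(-246) = (255/2)*(-1/246) = -85/164 ≈ -0.51829)
r(x(10/(-2)))*Q = (3 + 10/(-2))*(-85/164) = (3 + 10*(-1/2))*(-85/164) = (3 - 5)*(-85/164) = -2*(-85/164) = 85/82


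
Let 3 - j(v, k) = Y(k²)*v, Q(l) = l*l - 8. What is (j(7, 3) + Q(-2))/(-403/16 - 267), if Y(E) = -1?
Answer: -96/4675 ≈ -0.020535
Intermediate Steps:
Q(l) = -8 + l² (Q(l) = l² - 8 = -8 + l²)
j(v, k) = 3 + v (j(v, k) = 3 - (-1)*v = 3 + v)
(j(7, 3) + Q(-2))/(-403/16 - 267) = ((3 + 7) + (-8 + (-2)²))/(-403/16 - 267) = (10 + (-8 + 4))/(-403*1/16 - 267) = (10 - 4)/(-403/16 - 267) = 6/(-4675/16) = 6*(-16/4675) = -96/4675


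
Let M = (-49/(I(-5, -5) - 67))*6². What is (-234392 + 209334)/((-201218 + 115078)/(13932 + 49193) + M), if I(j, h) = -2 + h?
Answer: -5852609125/5248907 ≈ -1115.0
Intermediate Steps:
M = 882/37 (M = (-49/((-2 - 5) - 67))*6² = (-49/(-7 - 67))*36 = (-49/(-74))*36 = -1/74*(-49)*36 = (49/74)*36 = 882/37 ≈ 23.838)
(-234392 + 209334)/((-201218 + 115078)/(13932 + 49193) + M) = (-234392 + 209334)/((-201218 + 115078)/(13932 + 49193) + 882/37) = -25058/(-86140/63125 + 882/37) = -25058/(-86140*1/63125 + 882/37) = -25058/(-17228/12625 + 882/37) = -25058/10497814/467125 = -25058*467125/10497814 = -5852609125/5248907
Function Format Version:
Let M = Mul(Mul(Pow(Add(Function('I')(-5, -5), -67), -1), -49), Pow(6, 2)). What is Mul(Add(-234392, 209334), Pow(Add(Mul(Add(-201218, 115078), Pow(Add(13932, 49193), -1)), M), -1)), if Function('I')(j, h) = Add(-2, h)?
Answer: Rational(-5852609125, 5248907) ≈ -1115.0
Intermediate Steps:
M = Rational(882, 37) (M = Mul(Mul(Pow(Add(Add(-2, -5), -67), -1), -49), Pow(6, 2)) = Mul(Mul(Pow(Add(-7, -67), -1), -49), 36) = Mul(Mul(Pow(-74, -1), -49), 36) = Mul(Mul(Rational(-1, 74), -49), 36) = Mul(Rational(49, 74), 36) = Rational(882, 37) ≈ 23.838)
Mul(Add(-234392, 209334), Pow(Add(Mul(Add(-201218, 115078), Pow(Add(13932, 49193), -1)), M), -1)) = Mul(Add(-234392, 209334), Pow(Add(Mul(Add(-201218, 115078), Pow(Add(13932, 49193), -1)), Rational(882, 37)), -1)) = Mul(-25058, Pow(Add(Mul(-86140, Pow(63125, -1)), Rational(882, 37)), -1)) = Mul(-25058, Pow(Add(Mul(-86140, Rational(1, 63125)), Rational(882, 37)), -1)) = Mul(-25058, Pow(Add(Rational(-17228, 12625), Rational(882, 37)), -1)) = Mul(-25058, Pow(Rational(10497814, 467125), -1)) = Mul(-25058, Rational(467125, 10497814)) = Rational(-5852609125, 5248907)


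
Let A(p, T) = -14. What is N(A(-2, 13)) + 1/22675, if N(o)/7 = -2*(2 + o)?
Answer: 3809401/22675 ≈ 168.00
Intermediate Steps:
N(o) = -28 - 14*o (N(o) = 7*(-2*(2 + o)) = 7*(-4 - 2*o) = -28 - 14*o)
N(A(-2, 13)) + 1/22675 = (-28 - 14*(-14)) + 1/22675 = (-28 + 196) + 1/22675 = 168 + 1/22675 = 3809401/22675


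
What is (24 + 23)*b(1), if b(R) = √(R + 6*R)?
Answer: 47*√7 ≈ 124.35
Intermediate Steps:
b(R) = √7*√R (b(R) = √(7*R) = √7*√R)
(24 + 23)*b(1) = (24 + 23)*(√7*√1) = 47*(√7*1) = 47*√7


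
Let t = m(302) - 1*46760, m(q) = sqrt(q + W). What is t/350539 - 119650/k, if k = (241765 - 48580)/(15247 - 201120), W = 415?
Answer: 222739277853370/1934825049 + sqrt(717)/350539 ≈ 1.1512e+5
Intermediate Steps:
m(q) = sqrt(415 + q) (m(q) = sqrt(q + 415) = sqrt(415 + q))
t = -46760 + sqrt(717) (t = sqrt(415 + 302) - 1*46760 = sqrt(717) - 46760 = -46760 + sqrt(717) ≈ -46733.)
k = -193185/185873 (k = 193185/(-185873) = 193185*(-1/185873) = -193185/185873 ≈ -1.0393)
t/350539 - 119650/k = (-46760 + sqrt(717))/350539 - 119650/(-193185/185873) = (-46760 + sqrt(717))*(1/350539) - 119650*(-185873/193185) = (-6680/50077 + sqrt(717)/350539) + 4447940890/38637 = 222739277853370/1934825049 + sqrt(717)/350539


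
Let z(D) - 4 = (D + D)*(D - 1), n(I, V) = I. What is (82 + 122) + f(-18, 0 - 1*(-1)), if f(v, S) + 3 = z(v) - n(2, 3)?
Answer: 887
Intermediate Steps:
z(D) = 4 + 2*D*(-1 + D) (z(D) = 4 + (D + D)*(D - 1) = 4 + (2*D)*(-1 + D) = 4 + 2*D*(-1 + D))
f(v, S) = -1 - 2*v + 2*v² (f(v, S) = -3 + ((4 - 2*v + 2*v²) - 1*2) = -3 + ((4 - 2*v + 2*v²) - 2) = -3 + (2 - 2*v + 2*v²) = -1 - 2*v + 2*v²)
(82 + 122) + f(-18, 0 - 1*(-1)) = (82 + 122) + (-1 - 2*(-18) + 2*(-18)²) = 204 + (-1 + 36 + 2*324) = 204 + (-1 + 36 + 648) = 204 + 683 = 887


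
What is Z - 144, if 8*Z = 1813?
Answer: 661/8 ≈ 82.625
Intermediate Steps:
Z = 1813/8 (Z = (⅛)*1813 = 1813/8 ≈ 226.63)
Z - 144 = 1813/8 - 144 = 661/8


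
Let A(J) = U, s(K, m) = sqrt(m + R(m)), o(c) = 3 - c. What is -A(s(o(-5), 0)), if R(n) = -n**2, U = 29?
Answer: -29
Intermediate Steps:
s(K, m) = sqrt(m - m**2)
A(J) = 29
-A(s(o(-5), 0)) = -1*29 = -29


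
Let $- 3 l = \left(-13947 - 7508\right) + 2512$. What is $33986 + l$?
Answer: $\frac{120901}{3} \approx 40300.0$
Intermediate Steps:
$l = \frac{18943}{3}$ ($l = - \frac{\left(-13947 - 7508\right) + 2512}{3} = - \frac{-21455 + 2512}{3} = \left(- \frac{1}{3}\right) \left(-18943\right) = \frac{18943}{3} \approx 6314.3$)
$33986 + l = 33986 + \frac{18943}{3} = \frac{120901}{3}$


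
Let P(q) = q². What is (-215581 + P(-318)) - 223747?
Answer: -338204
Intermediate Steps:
(-215581 + P(-318)) - 223747 = (-215581 + (-318)²) - 223747 = (-215581 + 101124) - 223747 = -114457 - 223747 = -338204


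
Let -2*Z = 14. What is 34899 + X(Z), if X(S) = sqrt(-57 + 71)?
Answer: 34899 + sqrt(14) ≈ 34903.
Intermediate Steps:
Z = -7 (Z = -1/2*14 = -7)
X(S) = sqrt(14)
34899 + X(Z) = 34899 + sqrt(14)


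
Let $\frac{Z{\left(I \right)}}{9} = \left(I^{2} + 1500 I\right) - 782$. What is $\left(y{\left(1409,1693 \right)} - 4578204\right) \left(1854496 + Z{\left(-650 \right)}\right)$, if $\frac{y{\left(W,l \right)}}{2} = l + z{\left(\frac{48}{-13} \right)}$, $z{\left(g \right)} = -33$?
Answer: $14296704645128$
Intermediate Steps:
$Z{\left(I \right)} = -7038 + 9 I^{2} + 13500 I$ ($Z{\left(I \right)} = 9 \left(\left(I^{2} + 1500 I\right) - 782\right) = 9 \left(-782 + I^{2} + 1500 I\right) = -7038 + 9 I^{2} + 13500 I$)
$y{\left(W,l \right)} = -66 + 2 l$ ($y{\left(W,l \right)} = 2 \left(l - 33\right) = 2 \left(-33 + l\right) = -66 + 2 l$)
$\left(y{\left(1409,1693 \right)} - 4578204\right) \left(1854496 + Z{\left(-650 \right)}\right) = \left(\left(-66 + 2 \cdot 1693\right) - 4578204\right) \left(1854496 + \left(-7038 + 9 \left(-650\right)^{2} + 13500 \left(-650\right)\right)\right) = \left(\left(-66 + 3386\right) - 4578204\right) \left(1854496 - 4979538\right) = \left(3320 - 4578204\right) \left(1854496 - 4979538\right) = - 4574884 \left(1854496 - 4979538\right) = \left(-4574884\right) \left(-3125042\right) = 14296704645128$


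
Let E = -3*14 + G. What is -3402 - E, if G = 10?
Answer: -3370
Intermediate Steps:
E = -32 (E = -3*14 + 10 = -42 + 10 = -32)
-3402 - E = -3402 - 1*(-32) = -3402 + 32 = -3370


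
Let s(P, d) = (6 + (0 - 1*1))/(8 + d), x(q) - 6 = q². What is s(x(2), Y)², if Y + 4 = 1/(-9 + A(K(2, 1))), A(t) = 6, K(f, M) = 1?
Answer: 225/121 ≈ 1.8595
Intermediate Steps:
x(q) = 6 + q²
Y = -13/3 (Y = -4 + 1/(-9 + 6) = -4 + 1/(-3) = -4 - ⅓ = -13/3 ≈ -4.3333)
s(P, d) = 5/(8 + d) (s(P, d) = (6 + (0 - 1))/(8 + d) = (6 - 1)/(8 + d) = 5/(8 + d))
s(x(2), Y)² = (5/(8 - 13/3))² = (5/(11/3))² = (5*(3/11))² = (15/11)² = 225/121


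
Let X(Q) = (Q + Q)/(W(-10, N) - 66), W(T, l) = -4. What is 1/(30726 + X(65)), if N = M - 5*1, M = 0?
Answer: 7/215069 ≈ 3.2548e-5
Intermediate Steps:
N = -5 (N = 0 - 5*1 = 0 - 5 = -5)
X(Q) = -Q/35 (X(Q) = (Q + Q)/(-4 - 66) = (2*Q)/(-70) = (2*Q)*(-1/70) = -Q/35)
1/(30726 + X(65)) = 1/(30726 - 1/35*65) = 1/(30726 - 13/7) = 1/(215069/7) = 7/215069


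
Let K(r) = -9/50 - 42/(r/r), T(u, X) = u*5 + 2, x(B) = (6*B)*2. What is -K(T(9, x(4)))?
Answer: 2109/50 ≈ 42.180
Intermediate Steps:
x(B) = 12*B
T(u, X) = 2 + 5*u (T(u, X) = 5*u + 2 = 2 + 5*u)
K(r) = -2109/50 (K(r) = -9*1/50 - 42/1 = -9/50 - 42*1 = -9/50 - 42 = -2109/50)
-K(T(9, x(4))) = -1*(-2109/50) = 2109/50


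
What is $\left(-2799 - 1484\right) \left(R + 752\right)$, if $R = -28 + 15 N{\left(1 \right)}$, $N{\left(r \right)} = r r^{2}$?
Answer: $-3165137$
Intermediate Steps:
$N{\left(r \right)} = r^{3}$
$R = -13$ ($R = -28 + 15 \cdot 1^{3} = -28 + 15 \cdot 1 = -28 + 15 = -13$)
$\left(-2799 - 1484\right) \left(R + 752\right) = \left(-2799 - 1484\right) \left(-13 + 752\right) = \left(-4283\right) 739 = -3165137$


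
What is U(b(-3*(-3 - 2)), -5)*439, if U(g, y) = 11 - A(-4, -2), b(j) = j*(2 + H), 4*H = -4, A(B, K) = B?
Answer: 6585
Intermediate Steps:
H = -1 (H = (1/4)*(-4) = -1)
b(j) = j (b(j) = j*(2 - 1) = j*1 = j)
U(g, y) = 15 (U(g, y) = 11 - 1*(-4) = 11 + 4 = 15)
U(b(-3*(-3 - 2)), -5)*439 = 15*439 = 6585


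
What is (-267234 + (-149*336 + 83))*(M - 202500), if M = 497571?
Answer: -93600947265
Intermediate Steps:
(-267234 + (-149*336 + 83))*(M - 202500) = (-267234 + (-149*336 + 83))*(497571 - 202500) = (-267234 + (-50064 + 83))*295071 = (-267234 - 49981)*295071 = -317215*295071 = -93600947265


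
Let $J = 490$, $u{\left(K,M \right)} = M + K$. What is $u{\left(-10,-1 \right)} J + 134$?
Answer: $-5256$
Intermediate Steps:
$u{\left(K,M \right)} = K + M$
$u{\left(-10,-1 \right)} J + 134 = \left(-10 - 1\right) 490 + 134 = \left(-11\right) 490 + 134 = -5390 + 134 = -5256$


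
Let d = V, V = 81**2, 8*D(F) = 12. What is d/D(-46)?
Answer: 4374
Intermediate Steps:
D(F) = 3/2 (D(F) = (1/8)*12 = 3/2)
V = 6561
d = 6561
d/D(-46) = 6561/(3/2) = 6561*(2/3) = 4374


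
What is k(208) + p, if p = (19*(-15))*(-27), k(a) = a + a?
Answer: 8111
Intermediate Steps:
k(a) = 2*a
p = 7695 (p = -285*(-27) = 7695)
k(208) + p = 2*208 + 7695 = 416 + 7695 = 8111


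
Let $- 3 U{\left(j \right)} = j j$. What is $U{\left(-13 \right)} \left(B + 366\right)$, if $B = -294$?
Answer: $-4056$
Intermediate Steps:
$U{\left(j \right)} = - \frac{j^{2}}{3}$ ($U{\left(j \right)} = - \frac{j j}{3} = - \frac{j^{2}}{3}$)
$U{\left(-13 \right)} \left(B + 366\right) = - \frac{\left(-13\right)^{2}}{3} \left(-294 + 366\right) = \left(- \frac{1}{3}\right) 169 \cdot 72 = \left(- \frac{169}{3}\right) 72 = -4056$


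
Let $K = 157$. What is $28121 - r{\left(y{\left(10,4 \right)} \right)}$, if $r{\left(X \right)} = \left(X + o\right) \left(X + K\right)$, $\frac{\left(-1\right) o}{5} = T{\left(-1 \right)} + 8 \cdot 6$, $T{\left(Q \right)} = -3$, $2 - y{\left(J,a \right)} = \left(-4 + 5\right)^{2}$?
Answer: $63513$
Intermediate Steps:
$y{\left(J,a \right)} = 1$ ($y{\left(J,a \right)} = 2 - \left(-4 + 5\right)^{2} = 2 - 1^{2} = 2 - 1 = 1$)
$o = -225$ ($o = - 5 \left(-3 + 8 \cdot 6\right) = - 5 \left(-3 + 48\right) = \left(-5\right) 45 = -225$)
$r{\left(X \right)} = \left(-225 + X\right) \left(157 + X\right)$ ($r{\left(X \right)} = \left(X - 225\right) \left(X + 157\right) = \left(-225 + X\right) \left(157 + X\right)$)
$28121 - r{\left(y{\left(10,4 \right)} \right)} = 28121 - \left(-35325 + 1^{2} - 68\right) = 28121 - \left(-35325 + 1 - 68\right) = 28121 - -35392 = 28121 + 35392 = 63513$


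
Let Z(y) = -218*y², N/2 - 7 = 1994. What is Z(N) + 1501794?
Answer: -3489987078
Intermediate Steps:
N = 4002 (N = 14 + 2*1994 = 14 + 3988 = 4002)
Z(N) + 1501794 = -218*4002² + 1501794 = -218*16016004 + 1501794 = -3491488872 + 1501794 = -3489987078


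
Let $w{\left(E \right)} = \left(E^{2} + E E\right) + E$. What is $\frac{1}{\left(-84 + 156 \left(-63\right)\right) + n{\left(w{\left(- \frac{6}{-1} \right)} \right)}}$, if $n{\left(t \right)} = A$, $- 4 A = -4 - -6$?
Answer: $- \frac{2}{19825} \approx -0.00010088$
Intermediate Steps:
$A = - \frac{1}{2}$ ($A = - \frac{-4 - -6}{4} = - \frac{-4 + 6}{4} = \left(- \frac{1}{4}\right) 2 = - \frac{1}{2} \approx -0.5$)
$w{\left(E \right)} = E + 2 E^{2}$ ($w{\left(E \right)} = \left(E^{2} + E^{2}\right) + E = 2 E^{2} + E = E + 2 E^{2}$)
$n{\left(t \right)} = - \frac{1}{2}$
$\frac{1}{\left(-84 + 156 \left(-63\right)\right) + n{\left(w{\left(- \frac{6}{-1} \right)} \right)}} = \frac{1}{\left(-84 + 156 \left(-63\right)\right) - \frac{1}{2}} = \frac{1}{\left(-84 - 9828\right) - \frac{1}{2}} = \frac{1}{-9912 - \frac{1}{2}} = \frac{1}{- \frac{19825}{2}} = - \frac{2}{19825}$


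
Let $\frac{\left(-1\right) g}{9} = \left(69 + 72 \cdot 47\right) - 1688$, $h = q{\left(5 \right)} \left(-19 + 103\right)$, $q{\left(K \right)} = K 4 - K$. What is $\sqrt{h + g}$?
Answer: $15 i \sqrt{65} \approx 120.93 i$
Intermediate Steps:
$q{\left(K \right)} = 3 K$ ($q{\left(K \right)} = 4 K - K = 3 K$)
$h = 1260$ ($h = 3 \cdot 5 \left(-19 + 103\right) = 15 \cdot 84 = 1260$)
$g = -15885$ ($g = - 9 \left(\left(69 + 72 \cdot 47\right) - 1688\right) = - 9 \left(\left(69 + 3384\right) - 1688\right) = - 9 \left(3453 - 1688\right) = \left(-9\right) 1765 = -15885$)
$\sqrt{h + g} = \sqrt{1260 - 15885} = \sqrt{-14625} = 15 i \sqrt{65}$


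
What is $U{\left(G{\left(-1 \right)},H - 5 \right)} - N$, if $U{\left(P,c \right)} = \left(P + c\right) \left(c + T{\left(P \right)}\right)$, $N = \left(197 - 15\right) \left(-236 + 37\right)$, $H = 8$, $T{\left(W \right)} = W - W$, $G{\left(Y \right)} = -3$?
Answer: $36218$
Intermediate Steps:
$T{\left(W \right)} = 0$
$N = -36218$ ($N = 182 \left(-199\right) = -36218$)
$U{\left(P,c \right)} = c \left(P + c\right)$ ($U{\left(P,c \right)} = \left(P + c\right) \left(c + 0\right) = \left(P + c\right) c = c \left(P + c\right)$)
$U{\left(G{\left(-1 \right)},H - 5 \right)} - N = \left(8 - 5\right) \left(-3 + \left(8 - 5\right)\right) - -36218 = \left(8 - 5\right) \left(-3 + \left(8 - 5\right)\right) + 36218 = 3 \left(-3 + 3\right) + 36218 = 3 \cdot 0 + 36218 = 0 + 36218 = 36218$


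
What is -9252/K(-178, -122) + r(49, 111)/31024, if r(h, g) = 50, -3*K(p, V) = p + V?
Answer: -35878631/387800 ≈ -92.518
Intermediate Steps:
K(p, V) = -V/3 - p/3 (K(p, V) = -(p + V)/3 = -(V + p)/3 = -V/3 - p/3)
-9252/K(-178, -122) + r(49, 111)/31024 = -9252/(-⅓*(-122) - ⅓*(-178)) + 50/31024 = -9252/(122/3 + 178/3) + 50*(1/31024) = -9252/100 + 25/15512 = -9252*1/100 + 25/15512 = -2313/25 + 25/15512 = -35878631/387800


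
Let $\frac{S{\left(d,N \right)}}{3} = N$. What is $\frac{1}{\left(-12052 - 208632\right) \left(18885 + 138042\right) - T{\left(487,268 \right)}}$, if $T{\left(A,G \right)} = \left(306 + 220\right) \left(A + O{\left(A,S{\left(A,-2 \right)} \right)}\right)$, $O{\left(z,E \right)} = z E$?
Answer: $- \frac{1}{34629997258} \approx -2.8877 \cdot 10^{-11}$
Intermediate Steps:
$S{\left(d,N \right)} = 3 N$
$O{\left(z,E \right)} = E z$
$T{\left(A,G \right)} = - 2630 A$ ($T{\left(A,G \right)} = \left(306 + 220\right) \left(A + 3 \left(-2\right) A\right) = 526 \left(A - 6 A\right) = 526 \left(- 5 A\right) = - 2630 A$)
$\frac{1}{\left(-12052 - 208632\right) \left(18885 + 138042\right) - T{\left(487,268 \right)}} = \frac{1}{\left(-12052 - 208632\right) \left(18885 + 138042\right) - \left(-2630\right) 487} = \frac{1}{\left(-220684\right) 156927 - -1280810} = \frac{1}{-34631278068 + 1280810} = \frac{1}{-34629997258} = - \frac{1}{34629997258}$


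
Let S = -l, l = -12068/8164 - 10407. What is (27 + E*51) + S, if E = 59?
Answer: 27440180/2041 ≈ 13444.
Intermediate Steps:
l = -21243704/2041 (l = -12068*1/8164 - 10407 = -3017/2041 - 10407 = -21243704/2041 ≈ -10408.)
S = 21243704/2041 (S = -1*(-21243704/2041) = 21243704/2041 ≈ 10408.)
(27 + E*51) + S = (27 + 59*51) + 21243704/2041 = (27 + 3009) + 21243704/2041 = 3036 + 21243704/2041 = 27440180/2041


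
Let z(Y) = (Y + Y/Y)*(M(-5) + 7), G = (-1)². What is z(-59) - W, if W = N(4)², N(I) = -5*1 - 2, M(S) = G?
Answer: -513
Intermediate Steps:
G = 1
M(S) = 1
N(I) = -7 (N(I) = -5 - 2 = -7)
z(Y) = 8 + 8*Y (z(Y) = (Y + Y/Y)*(1 + 7) = (Y + 1)*8 = (1 + Y)*8 = 8 + 8*Y)
W = 49 (W = (-7)² = 49)
z(-59) - W = (8 + 8*(-59)) - 1*49 = (8 - 472) - 49 = -464 - 49 = -513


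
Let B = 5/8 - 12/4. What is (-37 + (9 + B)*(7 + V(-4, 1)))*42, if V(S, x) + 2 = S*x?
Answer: -5103/4 ≈ -1275.8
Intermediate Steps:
V(S, x) = -2 + S*x
B = -19/8 (B = 5*(⅛) - 12*¼ = 5/8 - 3 = -19/8 ≈ -2.3750)
(-37 + (9 + B)*(7 + V(-4, 1)))*42 = (-37 + (9 - 19/8)*(7 + (-2 - 4*1)))*42 = (-37 + 53*(7 + (-2 - 4))/8)*42 = (-37 + 53*(7 - 6)/8)*42 = (-37 + (53/8)*1)*42 = (-37 + 53/8)*42 = -243/8*42 = -5103/4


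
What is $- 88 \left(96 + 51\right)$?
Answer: $-12936$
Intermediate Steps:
$- 88 \left(96 + 51\right) = \left(-88\right) 147 = -12936$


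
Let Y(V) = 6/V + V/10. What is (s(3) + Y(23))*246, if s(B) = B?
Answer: 157317/115 ≈ 1368.0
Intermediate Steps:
Y(V) = 6/V + V/10 (Y(V) = 6/V + V*(⅒) = 6/V + V/10)
(s(3) + Y(23))*246 = (3 + (6/23 + (⅒)*23))*246 = (3 + (6*(1/23) + 23/10))*246 = (3 + (6/23 + 23/10))*246 = (3 + 589/230)*246 = (1279/230)*246 = 157317/115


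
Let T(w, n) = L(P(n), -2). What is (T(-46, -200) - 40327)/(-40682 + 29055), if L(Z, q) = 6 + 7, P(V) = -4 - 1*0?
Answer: 40314/11627 ≈ 3.4673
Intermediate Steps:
P(V) = -4 (P(V) = -4 + 0 = -4)
L(Z, q) = 13
T(w, n) = 13
(T(-46, -200) - 40327)/(-40682 + 29055) = (13 - 40327)/(-40682 + 29055) = -40314/(-11627) = -40314*(-1/11627) = 40314/11627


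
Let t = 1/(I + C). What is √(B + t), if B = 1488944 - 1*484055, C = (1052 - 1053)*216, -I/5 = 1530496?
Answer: √14712518567956708282/3826348 ≈ 1002.4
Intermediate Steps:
I = -7652480 (I = -5*1530496 = -7652480)
C = -216 (C = -1*216 = -216)
t = -1/7652696 (t = 1/(-7652480 - 216) = 1/(-7652696) = -1/7652696 ≈ -1.3067e-7)
B = 1004889 (B = 1488944 - 484055 = 1004889)
√(B + t) = √(1004889 - 1/7652696) = √(7690110030743/7652696) = √14712518567956708282/3826348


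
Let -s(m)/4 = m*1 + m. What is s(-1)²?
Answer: 64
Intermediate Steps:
s(m) = -8*m (s(m) = -4*(m*1 + m) = -4*(m + m) = -8*m)
s(-1)² = (-8*(-1))² = 8² = 64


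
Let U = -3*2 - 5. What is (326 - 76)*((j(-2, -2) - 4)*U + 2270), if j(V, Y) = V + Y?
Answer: 589500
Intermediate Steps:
U = -11 (U = -6 - 5 = -11)
(326 - 76)*((j(-2, -2) - 4)*U + 2270) = (326 - 76)*(((-2 - 2) - 4)*(-11) + 2270) = 250*((-4 - 4)*(-11) + 2270) = 250*(-8*(-11) + 2270) = 250*(88 + 2270) = 250*2358 = 589500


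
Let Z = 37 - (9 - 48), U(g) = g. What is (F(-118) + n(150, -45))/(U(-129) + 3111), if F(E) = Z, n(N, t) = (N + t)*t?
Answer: -4649/2982 ≈ -1.5590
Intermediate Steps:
n(N, t) = t*(N + t)
Z = 76 (Z = 37 - 1*(-39) = 37 + 39 = 76)
F(E) = 76
(F(-118) + n(150, -45))/(U(-129) + 3111) = (76 - 45*(150 - 45))/(-129 + 3111) = (76 - 45*105)/2982 = (76 - 4725)*(1/2982) = -4649*1/2982 = -4649/2982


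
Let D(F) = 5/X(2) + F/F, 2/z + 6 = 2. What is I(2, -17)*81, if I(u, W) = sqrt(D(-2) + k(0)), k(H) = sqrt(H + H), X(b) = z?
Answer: 243*I ≈ 243.0*I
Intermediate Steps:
z = -1/2 (z = 2/(-6 + 2) = 2/(-4) = 2*(-1/4) = -1/2 ≈ -0.50000)
X(b) = -1/2
k(H) = sqrt(2)*sqrt(H) (k(H) = sqrt(2*H) = sqrt(2)*sqrt(H))
D(F) = -9 (D(F) = 5/(-1/2) + F/F = 5*(-2) + 1 = -10 + 1 = -9)
I(u, W) = 3*I (I(u, W) = sqrt(-9 + sqrt(2)*sqrt(0)) = sqrt(-9 + sqrt(2)*0) = sqrt(-9 + 0) = sqrt(-9) = 3*I)
I(2, -17)*81 = (3*I)*81 = 243*I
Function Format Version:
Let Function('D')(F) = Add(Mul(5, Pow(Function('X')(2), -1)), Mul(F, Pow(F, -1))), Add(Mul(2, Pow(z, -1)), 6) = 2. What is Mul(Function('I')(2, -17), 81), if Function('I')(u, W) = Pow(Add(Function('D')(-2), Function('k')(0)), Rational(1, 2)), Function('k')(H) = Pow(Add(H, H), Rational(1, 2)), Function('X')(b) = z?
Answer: Mul(243, I) ≈ Mul(243.00, I)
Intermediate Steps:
z = Rational(-1, 2) (z = Mul(2, Pow(Add(-6, 2), -1)) = Mul(2, Pow(-4, -1)) = Mul(2, Rational(-1, 4)) = Rational(-1, 2) ≈ -0.50000)
Function('X')(b) = Rational(-1, 2)
Function('k')(H) = Mul(Pow(2, Rational(1, 2)), Pow(H, Rational(1, 2))) (Function('k')(H) = Pow(Mul(2, H), Rational(1, 2)) = Mul(Pow(2, Rational(1, 2)), Pow(H, Rational(1, 2))))
Function('D')(F) = -9 (Function('D')(F) = Add(Mul(5, Pow(Rational(-1, 2), -1)), Mul(F, Pow(F, -1))) = Add(Mul(5, -2), 1) = Add(-10, 1) = -9)
Function('I')(u, W) = Mul(3, I) (Function('I')(u, W) = Pow(Add(-9, Mul(Pow(2, Rational(1, 2)), Pow(0, Rational(1, 2)))), Rational(1, 2)) = Pow(Add(-9, Mul(Pow(2, Rational(1, 2)), 0)), Rational(1, 2)) = Pow(Add(-9, 0), Rational(1, 2)) = Pow(-9, Rational(1, 2)) = Mul(3, I))
Mul(Function('I')(2, -17), 81) = Mul(Mul(3, I), 81) = Mul(243, I)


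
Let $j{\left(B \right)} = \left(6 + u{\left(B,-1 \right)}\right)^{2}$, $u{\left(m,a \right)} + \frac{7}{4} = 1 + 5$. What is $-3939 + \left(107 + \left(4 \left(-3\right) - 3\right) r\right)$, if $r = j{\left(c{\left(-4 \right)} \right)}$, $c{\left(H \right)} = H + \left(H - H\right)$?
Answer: $- \frac{86527}{16} \approx -5407.9$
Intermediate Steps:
$u{\left(m,a \right)} = \frac{17}{4}$ ($u{\left(m,a \right)} = - \frac{7}{4} + \left(1 + 5\right) = - \frac{7}{4} + 6 = \frac{17}{4}$)
$c{\left(H \right)} = H$ ($c{\left(H \right)} = H + 0 = H$)
$j{\left(B \right)} = \frac{1681}{16}$ ($j{\left(B \right)} = \left(6 + \frac{17}{4}\right)^{2} = \left(\frac{41}{4}\right)^{2} = \frac{1681}{16}$)
$r = \frac{1681}{16} \approx 105.06$
$-3939 + \left(107 + \left(4 \left(-3\right) - 3\right) r\right) = -3939 + \left(107 + \left(4 \left(-3\right) - 3\right) \frac{1681}{16}\right) = -3939 + \left(107 + \left(-12 - 3\right) \frac{1681}{16}\right) = -3939 + \left(107 - \frac{25215}{16}\right) = -3939 - \frac{23503}{16} = - \frac{86527}{16}$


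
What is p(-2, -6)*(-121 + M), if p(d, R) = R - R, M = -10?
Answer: 0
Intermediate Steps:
p(d, R) = 0
p(-2, -6)*(-121 + M) = 0*(-121 - 10) = 0*(-131) = 0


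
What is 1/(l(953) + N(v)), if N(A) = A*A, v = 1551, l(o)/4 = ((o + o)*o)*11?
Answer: 1/82327993 ≈ 1.2147e-8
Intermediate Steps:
l(o) = 88*o² (l(o) = 4*(((o + o)*o)*11) = 4*(((2*o)*o)*11) = 4*((2*o²)*11) = 4*(22*o²) = 88*o²)
N(A) = A²
1/(l(953) + N(v)) = 1/(88*953² + 1551²) = 1/(88*908209 + 2405601) = 1/(79922392 + 2405601) = 1/82327993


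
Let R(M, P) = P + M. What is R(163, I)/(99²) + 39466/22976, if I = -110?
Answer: 194011997/112593888 ≈ 1.7231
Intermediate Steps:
R(M, P) = M + P
R(163, I)/(99²) + 39466/22976 = (163 - 110)/(99²) + 39466/22976 = 53/9801 + 39466*(1/22976) = 53*(1/9801) + 19733/11488 = 53/9801 + 19733/11488 = 194011997/112593888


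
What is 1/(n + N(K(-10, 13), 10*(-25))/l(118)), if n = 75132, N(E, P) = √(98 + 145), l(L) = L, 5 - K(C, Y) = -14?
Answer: 116237552/8733159756837 - 118*√3/8733159756837 ≈ 1.3310e-5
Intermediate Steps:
K(C, Y) = 19 (K(C, Y) = 5 - 1*(-14) = 5 + 14 = 19)
N(E, P) = 9*√3 (N(E, P) = √243 = 9*√3)
1/(n + N(K(-10, 13), 10*(-25))/l(118)) = 1/(75132 + (9*√3)/118) = 1/(75132 + (9*√3)*(1/118)) = 1/(75132 + 9*√3/118)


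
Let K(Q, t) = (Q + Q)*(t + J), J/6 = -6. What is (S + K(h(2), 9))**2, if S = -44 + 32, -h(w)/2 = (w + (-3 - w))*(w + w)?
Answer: 1710864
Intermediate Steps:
h(w) = 12*w (h(w) = -2*(w + (-3 - w))*(w + w) = -(-6)*2*w = -(-12)*w = 12*w)
J = -36 (J = 6*(-6) = -36)
K(Q, t) = 2*Q*(-36 + t) (K(Q, t) = (Q + Q)*(t - 36) = (2*Q)*(-36 + t) = 2*Q*(-36 + t))
S = -12
(S + K(h(2), 9))**2 = (-12 + 2*(12*2)*(-36 + 9))**2 = (-12 + 2*24*(-27))**2 = (-12 - 1296)**2 = (-1308)**2 = 1710864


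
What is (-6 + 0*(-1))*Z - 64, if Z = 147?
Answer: -946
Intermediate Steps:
(-6 + 0*(-1))*Z - 64 = (-6 + 0*(-1))*147 - 64 = (-6 + 0)*147 - 64 = -6*147 - 64 = -882 - 64 = -946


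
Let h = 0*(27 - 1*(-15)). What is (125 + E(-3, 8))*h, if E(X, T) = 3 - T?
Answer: 0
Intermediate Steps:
h = 0 (h = 0*(27 + 15) = 0*42 = 0)
(125 + E(-3, 8))*h = (125 + (3 - 1*8))*0 = (125 + (3 - 8))*0 = (125 - 5)*0 = 120*0 = 0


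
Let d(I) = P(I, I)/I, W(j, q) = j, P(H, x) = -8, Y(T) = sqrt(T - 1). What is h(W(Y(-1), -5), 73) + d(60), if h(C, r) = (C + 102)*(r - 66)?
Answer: 10708/15 + 7*I*sqrt(2) ≈ 713.87 + 9.8995*I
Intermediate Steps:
Y(T) = sqrt(-1 + T)
h(C, r) = (-66 + r)*(102 + C) (h(C, r) = (102 + C)*(-66 + r) = (-66 + r)*(102 + C))
d(I) = -8/I
h(W(Y(-1), -5), 73) + d(60) = (-6732 - 66*sqrt(-1 - 1) + 102*73 + sqrt(-1 - 1)*73) - 8/60 = (-6732 - 66*I*sqrt(2) + 7446 + sqrt(-2)*73) - 8*1/60 = (-6732 - 66*I*sqrt(2) + 7446 + (I*sqrt(2))*73) - 2/15 = (-6732 - 66*I*sqrt(2) + 7446 + 73*I*sqrt(2)) - 2/15 = (714 + 7*I*sqrt(2)) - 2/15 = 10708/15 + 7*I*sqrt(2)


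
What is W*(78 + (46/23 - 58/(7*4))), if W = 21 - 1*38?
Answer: -18547/14 ≈ -1324.8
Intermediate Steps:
W = -17 (W = 21 - 38 = -17)
W*(78 + (46/23 - 58/(7*4))) = -17*(78 + (46/23 - 58/(7*4))) = -17*(78 + (46*(1/23) - 58/28)) = -17*(78 + (2 - 58*1/28)) = -17*(78 + (2 - 29/14)) = -17*(78 - 1/14) = -17*1091/14 = -18547/14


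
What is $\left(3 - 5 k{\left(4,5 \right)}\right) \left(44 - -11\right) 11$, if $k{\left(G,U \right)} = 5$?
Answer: $-13310$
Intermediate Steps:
$\left(3 - 5 k{\left(4,5 \right)}\right) \left(44 - -11\right) 11 = \left(3 - 25\right) \left(44 - -11\right) 11 = \left(3 - 25\right) \left(44 + 11\right) 11 = \left(-22\right) 55 \cdot 11 = \left(-1210\right) 11 = -13310$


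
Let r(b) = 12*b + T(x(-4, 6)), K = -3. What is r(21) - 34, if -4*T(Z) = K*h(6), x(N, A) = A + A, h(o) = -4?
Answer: 215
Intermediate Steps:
x(N, A) = 2*A
T(Z) = -3 (T(Z) = -(-3)*(-4)/4 = -¼*12 = -3)
r(b) = -3 + 12*b (r(b) = 12*b - 3 = -3 + 12*b)
r(21) - 34 = (-3 + 12*21) - 34 = (-3 + 252) - 34 = 249 - 34 = 215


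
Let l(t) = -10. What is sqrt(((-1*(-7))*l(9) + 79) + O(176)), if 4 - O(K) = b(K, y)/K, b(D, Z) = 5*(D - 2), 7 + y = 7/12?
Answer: sqrt(15598)/44 ≈ 2.8385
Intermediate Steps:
y = -77/12 (y = -7 + 7/12 = -77/12 ≈ -6.4167)
b(D, Z) = -10 + 5*D (b(D, Z) = 5*(-2 + D) = -10 + 5*D)
O(K) = 4 - (-10 + 5*K)/K
sqrt(((-1*(-7))*l(9) + 79) + O(176)) = sqrt((-1*(-7)*(-10) + 79) + (10 - 1*176)/176) = sqrt((7*(-10) + 79) + (10 - 176)/176) = sqrt((-70 + 79) + (1/176)*(-166)) = sqrt(9 - 83/88) = sqrt(709/88) = sqrt(15598)/44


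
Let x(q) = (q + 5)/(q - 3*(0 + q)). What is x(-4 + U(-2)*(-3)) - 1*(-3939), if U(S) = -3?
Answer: 3938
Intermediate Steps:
x(q) = -(5 + q)/(2*q) (x(q) = (5 + q)/(q - 3*q) = (5 + q)/((-2*q)) = (5 + q)*(-1/(2*q)) = -(5 + q)/(2*q))
x(-4 + U(-2)*(-3)) - 1*(-3939) = (-5 - (-4 - 3*(-3)))/(2*(-4 - 3*(-3))) - 1*(-3939) = (-5 - (-4 + 9))/(2*(-4 + 9)) + 3939 = (½)*(-5 - 1*5)/5 + 3939 = (½)*(⅕)*(-5 - 5) + 3939 = (½)*(⅕)*(-10) + 3939 = -1 + 3939 = 3938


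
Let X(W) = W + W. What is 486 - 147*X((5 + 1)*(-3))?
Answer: 5778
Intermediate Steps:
X(W) = 2*W
486 - 147*X((5 + 1)*(-3)) = 486 - 294*(5 + 1)*(-3) = 486 - 294*6*(-3) = 486 - 294*(-18) = 486 - 147*(-36) = 486 + 5292 = 5778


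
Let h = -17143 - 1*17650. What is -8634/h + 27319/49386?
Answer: 1376908691/1718287098 ≈ 0.80133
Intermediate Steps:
h = -34793 (h = -17143 - 17650 = -34793)
-8634/h + 27319/49386 = -8634/(-34793) + 27319/49386 = -8634*(-1/34793) + 27319*(1/49386) = 8634/34793 + 27319/49386 = 1376908691/1718287098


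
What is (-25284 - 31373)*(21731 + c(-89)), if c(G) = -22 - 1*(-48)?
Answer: -1232686349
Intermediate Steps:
c(G) = 26 (c(G) = -22 + 48 = 26)
(-25284 - 31373)*(21731 + c(-89)) = (-25284 - 31373)*(21731 + 26) = -56657*21757 = -1232686349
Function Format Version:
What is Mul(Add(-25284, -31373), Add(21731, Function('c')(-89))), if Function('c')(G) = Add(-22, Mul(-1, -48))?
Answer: -1232686349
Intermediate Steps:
Function('c')(G) = 26 (Function('c')(G) = Add(-22, 48) = 26)
Mul(Add(-25284, -31373), Add(21731, Function('c')(-89))) = Mul(Add(-25284, -31373), Add(21731, 26)) = Mul(-56657, 21757) = -1232686349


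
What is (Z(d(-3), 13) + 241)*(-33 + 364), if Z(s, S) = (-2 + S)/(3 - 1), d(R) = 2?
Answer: 163183/2 ≈ 81592.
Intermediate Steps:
Z(s, S) = -1 + S/2 (Z(s, S) = (-2 + S)/2 = (-2 + S)*(½) = -1 + S/2)
(Z(d(-3), 13) + 241)*(-33 + 364) = ((-1 + (½)*13) + 241)*(-33 + 364) = ((-1 + 13/2) + 241)*331 = (11/2 + 241)*331 = (493/2)*331 = 163183/2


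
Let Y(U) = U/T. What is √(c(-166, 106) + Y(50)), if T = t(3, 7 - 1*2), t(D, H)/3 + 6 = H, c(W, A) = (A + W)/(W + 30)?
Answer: I*√168810/102 ≈ 4.0281*I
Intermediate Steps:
c(W, A) = (A + W)/(30 + W)
t(D, H) = -18 + 3*H
T = -3 (T = -18 + 3*(7 - 1*2) = -18 + 3*(7 - 2) = -18 + 3*5 = -18 + 15 = -3)
Y(U) = -U/3 (Y(U) = U/(-3) = U*(-⅓) = -U/3)
√(c(-166, 106) + Y(50)) = √((106 - 166)/(30 - 166) - ⅓*50) = √(-60/(-136) - 50/3) = √(-1/136*(-60) - 50/3) = √(15/34 - 50/3) = √(-1655/102) = I*√168810/102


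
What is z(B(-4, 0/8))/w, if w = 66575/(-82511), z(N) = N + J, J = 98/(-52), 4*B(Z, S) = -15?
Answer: 1859671/266300 ≈ 6.9834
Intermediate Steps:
B(Z, S) = -15/4 (B(Z, S) = (¼)*(-15) = -15/4)
J = -49/26 (J = 98*(-1/52) = -49/26 ≈ -1.8846)
z(N) = -49/26 + N (z(N) = N - 49/26 = -49/26 + N)
w = -66575/82511 (w = 66575*(-1/82511) = -66575/82511 ≈ -0.80686)
z(B(-4, 0/8))/w = (-49/26 - 15/4)/(-66575/82511) = -293/52*(-82511/66575) = 1859671/266300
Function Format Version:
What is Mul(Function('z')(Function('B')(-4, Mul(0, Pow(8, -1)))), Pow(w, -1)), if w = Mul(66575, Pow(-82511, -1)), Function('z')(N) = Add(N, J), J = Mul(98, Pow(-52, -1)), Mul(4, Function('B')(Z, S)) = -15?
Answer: Rational(1859671, 266300) ≈ 6.9834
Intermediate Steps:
Function('B')(Z, S) = Rational(-15, 4) (Function('B')(Z, S) = Mul(Rational(1, 4), -15) = Rational(-15, 4))
J = Rational(-49, 26) (J = Mul(98, Rational(-1, 52)) = Rational(-49, 26) ≈ -1.8846)
Function('z')(N) = Add(Rational(-49, 26), N) (Function('z')(N) = Add(N, Rational(-49, 26)) = Add(Rational(-49, 26), N))
w = Rational(-66575, 82511) (w = Mul(66575, Rational(-1, 82511)) = Rational(-66575, 82511) ≈ -0.80686)
Mul(Function('z')(Function('B')(-4, Mul(0, Pow(8, -1)))), Pow(w, -1)) = Mul(Add(Rational(-49, 26), Rational(-15, 4)), Pow(Rational(-66575, 82511), -1)) = Mul(Rational(-293, 52), Rational(-82511, 66575)) = Rational(1859671, 266300)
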